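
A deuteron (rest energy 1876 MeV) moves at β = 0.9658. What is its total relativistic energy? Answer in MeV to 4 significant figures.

E ≈ 7235 MeV

γ = 1/√(1 − 0.9658²) = 3.85671
E = γm₀c² = 3.85671 × 1876 MeV = 7235 MeV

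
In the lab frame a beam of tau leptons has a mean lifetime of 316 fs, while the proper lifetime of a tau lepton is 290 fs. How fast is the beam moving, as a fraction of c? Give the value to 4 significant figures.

γ = Δt/τ₀ = 316/290 = 1.08966
β = √(1 − 1/γ²) = √(1 − 1/1.08966²) = 0.3972

β ≈ 0.3972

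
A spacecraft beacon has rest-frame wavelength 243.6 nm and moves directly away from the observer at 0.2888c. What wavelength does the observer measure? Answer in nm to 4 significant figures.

Relativistic Doppler: λ_obs = λ_src √((1+β)/(1−β))
= 243.6 × √(1.28880/0.711200) = 243.6 × 1.34616 = 327.9 nm

λ_obs ≈ 327.9 nm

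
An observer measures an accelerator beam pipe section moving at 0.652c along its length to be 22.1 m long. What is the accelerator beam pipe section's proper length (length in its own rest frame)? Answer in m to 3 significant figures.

L₀ ≈ 29.1 m

γ = 1/√(1 − 0.652²) = 1.3189
L₀ = γL = 1.3189 × 22.1 = 29.1 m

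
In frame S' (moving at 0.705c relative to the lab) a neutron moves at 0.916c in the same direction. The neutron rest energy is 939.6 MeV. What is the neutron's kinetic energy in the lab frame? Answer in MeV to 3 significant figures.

u_lab = (0.916 + 0.705)/(1 + 0.916×0.705) = 0.984943
γ = 1/√(1 − 0.984943²) = 5.7844
K = (γ − 1)m₀c² = (5.7844 − 1) × 939.6 = 4.7844 × 939.6 = 4500 MeV

K ≈ 4500 MeV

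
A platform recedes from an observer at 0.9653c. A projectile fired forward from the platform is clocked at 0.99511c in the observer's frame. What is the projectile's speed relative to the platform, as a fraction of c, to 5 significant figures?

u' ≈ 0.75621c

Inverse velocity addition: u' = (u − v)/(1 − uv/c²)
= (0.99511 − 0.9653)/(1 − 0.99511×0.9653) = 0.029810/0.03942032 = 0.75621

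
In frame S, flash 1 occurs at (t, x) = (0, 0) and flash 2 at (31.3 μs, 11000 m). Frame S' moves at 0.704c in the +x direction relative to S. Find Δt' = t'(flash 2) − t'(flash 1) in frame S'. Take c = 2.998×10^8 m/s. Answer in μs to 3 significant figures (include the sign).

γ = 1/√(1 − 0.704²) = 1.4081
Δt' = γ(Δt − vΔx/c²) = 1.4081 × (31.3 μs − 0.704×11000 m / (2.998×10^8 m/s))
= 1.4081 × (5.4694 μs) = 7.70 μs

Δt' ≈ 7.70 μs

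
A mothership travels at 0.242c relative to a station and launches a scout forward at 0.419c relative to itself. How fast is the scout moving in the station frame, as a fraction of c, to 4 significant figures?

Compose boost 2: (0.419 + 0.242)/(1 + 0.419×0.242) = 0.6610/1.10140 = 0.6001

u ≈ 0.6001c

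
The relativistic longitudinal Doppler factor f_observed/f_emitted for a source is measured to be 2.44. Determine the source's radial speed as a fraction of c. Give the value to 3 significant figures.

β ≈ 0.712

f_obs/f_src = √((1+β)/(1−β)) = 2.44  ⇒  (1+β)/(1−β) = 5.9536
β = |1 − D²|/(1 + D²) = |1 − 5.9536|/(1 + 5.9536) = 0.712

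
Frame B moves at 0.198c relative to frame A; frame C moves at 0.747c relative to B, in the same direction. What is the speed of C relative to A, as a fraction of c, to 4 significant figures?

Compose boost 2: (0.747 + 0.198)/(1 + 0.747×0.198) = 0.9450/1.14791 = 0.8232

u ≈ 0.8232c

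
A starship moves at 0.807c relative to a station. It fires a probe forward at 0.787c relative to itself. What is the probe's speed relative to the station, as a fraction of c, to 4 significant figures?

Relativistic velocity addition: u = (u' + v)/(1 + u'v/c²)
= (0.787 + 0.807)/(1 + 0.787×0.807) = 1.594/1.63511 = 0.9749

u ≈ 0.9749c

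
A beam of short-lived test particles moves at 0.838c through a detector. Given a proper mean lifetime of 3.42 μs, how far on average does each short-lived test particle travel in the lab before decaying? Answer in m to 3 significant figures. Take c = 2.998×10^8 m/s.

γ = 1/√(1 − 0.838²) = 1.8326
Dilated lifetime: Δt = γτ₀ = 1.8326 × 3.42 μs = 6.2675 μs
d = vΔt = 0.838c × 6.2675 μs = 2.5123×10^8 m/s × 6.2675×10^-6 s = 1570 m

d ≈ 1570 m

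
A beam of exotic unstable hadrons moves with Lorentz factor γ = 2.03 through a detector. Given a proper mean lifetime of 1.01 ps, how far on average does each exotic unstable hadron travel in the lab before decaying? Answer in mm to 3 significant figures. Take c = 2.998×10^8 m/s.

d ≈ 0.535 mm

β = √(1 − 1/γ²) = √(1 − 1/2.03²) = 0.87025
Dilated lifetime: Δt = γτ₀ = 2.03 × 1.01 ps = 2.0503 ps
d = vΔt = 0.87025c × 2.0503 ps = 2.6090×10^8 m/s × 2.0503×10^-12 s = 0.535 mm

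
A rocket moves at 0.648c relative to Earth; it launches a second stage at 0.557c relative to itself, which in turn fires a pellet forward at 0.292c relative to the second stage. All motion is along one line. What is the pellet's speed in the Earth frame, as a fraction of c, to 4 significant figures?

Compose boost 2: (0.557 + 0.648)/(1 + 0.557×0.648) = 1.205/1.36094 = 0.885420
Compose boost 3: (0.292 + 0.885420)/(1 + 0.292×0.885420) = 1.17742/1.25854 = 0.9355

u ≈ 0.9355c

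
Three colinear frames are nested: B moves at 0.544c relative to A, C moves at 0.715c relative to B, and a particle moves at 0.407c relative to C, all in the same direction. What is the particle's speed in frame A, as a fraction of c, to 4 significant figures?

Compose boost 2: (0.715 + 0.544)/(1 + 0.715×0.544) = 1.259/1.38896 = 0.906434
Compose boost 3: (0.407 + 0.906434)/(1 + 0.407×0.906434) = 1.31343/1.36892 = 0.9595

u ≈ 0.9595c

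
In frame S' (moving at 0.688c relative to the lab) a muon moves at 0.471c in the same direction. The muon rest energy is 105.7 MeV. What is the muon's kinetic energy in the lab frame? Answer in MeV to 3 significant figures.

u_lab = (0.471 + 0.688)/(1 + 0.471×0.688) = 0.875346
γ = 1/√(1 − 0.875346²) = 2.0683
K = (γ − 1)m₀c² = (2.0683 − 1) × 105.7 = 1.0683 × 105.7 = 113 MeV

K ≈ 113 MeV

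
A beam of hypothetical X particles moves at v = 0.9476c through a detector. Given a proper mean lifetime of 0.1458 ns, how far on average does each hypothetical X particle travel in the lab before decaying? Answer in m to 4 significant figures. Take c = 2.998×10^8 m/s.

d ≈ 0.1297 m

γ = 1/√(1 − 0.9476²) = 3.13029
Dilated lifetime: Δt = γτ₀ = 3.13029 × 0.1458 ns = 0.456396 ns
d = vΔt = 0.9476c × 0.456396 ns = 2.84090×10^8 m/s × 4.56396×10^-10 s = 0.1297 m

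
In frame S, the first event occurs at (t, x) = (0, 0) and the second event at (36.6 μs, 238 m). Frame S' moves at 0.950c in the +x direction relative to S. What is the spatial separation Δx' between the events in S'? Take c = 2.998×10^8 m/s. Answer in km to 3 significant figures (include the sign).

γ = 1/√(1 − 0.950²) = 3.2026
Δx' = γ(Δx − vΔt) = 3.2026 × (238 m − 0.950×(2.998×10^8 m/s)×36.6×10^-6 s)
= 3.2026 × (-10186 m) = -32.6 km

Δx' ≈ -32.6 km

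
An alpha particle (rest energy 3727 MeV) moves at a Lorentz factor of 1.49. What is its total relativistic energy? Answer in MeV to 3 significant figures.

E ≈ 5550 MeV

γ = 1.49 (given)
E = γm₀c² = 1.49 × 3727 MeV = 5550 MeV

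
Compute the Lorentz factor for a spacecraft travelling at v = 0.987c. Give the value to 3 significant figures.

γ ≈ 6.22

γ = 1/√(1 − β²) = 1/√(1 − 0.987²) = 1/√(0.025831) = 6.22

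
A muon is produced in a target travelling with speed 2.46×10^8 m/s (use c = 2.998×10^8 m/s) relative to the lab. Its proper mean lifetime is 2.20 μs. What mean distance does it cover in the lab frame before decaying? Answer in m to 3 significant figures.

β = v/c = 2.46×10^8 / 2.998×10^8 = 0.82055
γ = 1/√(1 − 0.82055²) = 1.7495
Dilated lifetime: Δt = γτ₀ = 1.7495 × 2.20 μs = 3.8490 μs
d = vΔt = 0.82055c × 3.8490 μs = 2.4600×10^8 m/s × 3.8490×10^-6 s = 947 m

d ≈ 947 m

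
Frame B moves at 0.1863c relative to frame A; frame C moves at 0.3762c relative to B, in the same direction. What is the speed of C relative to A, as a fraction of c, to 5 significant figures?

u ≈ 0.52566c

Compose boost 2: (0.3762 + 0.1863)/(1 + 0.3762×0.1863) = 0.56250/1.070086 = 0.52566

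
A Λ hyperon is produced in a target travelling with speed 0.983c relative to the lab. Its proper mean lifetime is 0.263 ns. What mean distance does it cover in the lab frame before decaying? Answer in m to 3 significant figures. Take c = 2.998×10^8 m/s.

d ≈ 0.422 m

γ = 1/√(1 − 0.983²) = 5.4465
Dilated lifetime: Δt = γτ₀ = 5.4465 × 0.263 ns = 1.4324 ns
d = vΔt = 0.983c × 1.4324 ns = 2.9470×10^8 m/s × 1.4324×10^-9 s = 0.422 m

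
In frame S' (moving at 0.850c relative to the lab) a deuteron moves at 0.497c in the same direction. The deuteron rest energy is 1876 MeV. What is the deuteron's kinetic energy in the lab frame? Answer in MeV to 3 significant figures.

K ≈ 3960 MeV

u_lab = (0.497 + 0.850)/(1 + 0.497×0.850) = 0.946958
γ = 1/√(1 − 0.946958²) = 3.1118
K = (γ − 1)m₀c² = (3.1118 − 1) × 1876 = 2.1118 × 1876 = 3960 MeV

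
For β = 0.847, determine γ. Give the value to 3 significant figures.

γ ≈ 1.88

γ = 1/√(1 − β²) = 1/√(1 − 0.847²) = 1/√(0.28259) = 1.88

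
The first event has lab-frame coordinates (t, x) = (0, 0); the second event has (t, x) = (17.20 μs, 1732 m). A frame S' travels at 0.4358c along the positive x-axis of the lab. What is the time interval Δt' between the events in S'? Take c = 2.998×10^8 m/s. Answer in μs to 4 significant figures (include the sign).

Δt' ≈ 16.31 μs

γ = 1/√(1 − 0.4358²) = 1.11106
Δt' = γ(Δt − vΔx/c²) = 1.11106 × (17.20 μs − 0.4358×1732 m / (2.998×10^8 m/s))
= 1.11106 × (14.6823 μs) = 16.31 μs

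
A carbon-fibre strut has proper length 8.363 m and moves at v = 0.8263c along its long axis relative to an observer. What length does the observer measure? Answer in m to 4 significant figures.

γ = 1/√(1 − 0.8263²) = 1.77547
Length contraction: L = L₀/γ = 8.363/1.77547 = 4.710 m

L ≈ 4.710 m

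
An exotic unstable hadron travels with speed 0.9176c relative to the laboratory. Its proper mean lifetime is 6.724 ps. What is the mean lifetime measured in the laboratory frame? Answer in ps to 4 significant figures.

Δt ≈ 16.92 ps

γ = 1/√(1 − 0.9176²) = 2.51569
Time dilation: Δt = γτ₀ = 2.51569 × 6.724 ps = 16.92 ps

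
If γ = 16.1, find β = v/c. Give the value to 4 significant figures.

β = √(1 − 1/γ²) = √(1 − 1/16.1²) = √(0.996142) = 0.9981

β ≈ 0.9981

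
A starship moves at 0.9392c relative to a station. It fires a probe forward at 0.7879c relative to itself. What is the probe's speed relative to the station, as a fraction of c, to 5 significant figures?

u ≈ 0.99259c

Relativistic velocity addition: u = (u' + v)/(1 + u'v/c²)
= (0.7879 + 0.9392)/(1 + 0.7879×0.9392) = 1.7271/1.739996 = 0.99259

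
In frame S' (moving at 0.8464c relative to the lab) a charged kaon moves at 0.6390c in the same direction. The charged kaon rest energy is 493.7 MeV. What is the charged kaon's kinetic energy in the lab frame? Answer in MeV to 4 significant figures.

u_lab = (0.6390 + 0.8464)/(1 + 0.6390×0.8464) = 0.9640136
γ = 1/√(1 − 0.9640136²) = 3.76148
K = (γ − 1)m₀c² = (3.76148 − 1) × 493.7 = 2.76148 × 493.7 = 1363 MeV

K ≈ 1363 MeV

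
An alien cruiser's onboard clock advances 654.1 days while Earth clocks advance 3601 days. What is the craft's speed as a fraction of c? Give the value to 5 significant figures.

β ≈ 0.98336

γ = Δt/τ₀ = 3601/654.1 = 5.505274
β = √(1 − 1/γ²) = √(1 − 1/5.505274²) = 0.98336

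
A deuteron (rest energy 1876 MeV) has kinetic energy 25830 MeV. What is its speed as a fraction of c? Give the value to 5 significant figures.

γ = 1 + K/(m₀c²) = 1 + 25830/1876 = 14.76866
β = √(1 − 1/γ²) = 0.99770

β ≈ 0.99770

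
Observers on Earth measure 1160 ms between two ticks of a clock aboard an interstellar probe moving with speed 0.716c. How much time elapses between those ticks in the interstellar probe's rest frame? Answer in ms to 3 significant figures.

γ = 1/√(1 − 0.716²) = 1.4325
Proper time: τ₀ = Δt/γ = 1160/1.4325 = 810 ms

τ₀ ≈ 810 ms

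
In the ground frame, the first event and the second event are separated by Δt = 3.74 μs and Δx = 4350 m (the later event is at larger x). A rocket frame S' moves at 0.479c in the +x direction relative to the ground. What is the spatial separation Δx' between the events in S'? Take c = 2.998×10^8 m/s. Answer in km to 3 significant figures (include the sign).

Δx' ≈ 4.34 km

γ = 1/√(1 − 0.479²) = 1.1392
Δx' = γ(Δx − vΔt) = 1.1392 × (4350 m − 0.479×(2.998×10^8 m/s)×3.74×10^-6 s)
= 1.1392 × (3812.9 m) = 4.34 km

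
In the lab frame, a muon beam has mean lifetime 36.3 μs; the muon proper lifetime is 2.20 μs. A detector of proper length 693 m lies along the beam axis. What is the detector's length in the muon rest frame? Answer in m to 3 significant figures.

L ≈ 42.0 m

Time dilation ⇒ γ = Δt/τ₀ = 36.3/2.20 = 16.500
Length contraction: L = L₀/γ = 693/16.500 = 42.0 m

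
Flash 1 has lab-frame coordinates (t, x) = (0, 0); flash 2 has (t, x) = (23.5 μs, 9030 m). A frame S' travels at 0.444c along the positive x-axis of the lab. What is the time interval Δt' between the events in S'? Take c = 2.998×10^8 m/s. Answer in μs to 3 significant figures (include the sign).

γ = 1/√(1 − 0.444²) = 1.1160
Δt' = γ(Δt − vΔx/c²) = 1.1160 × (23.5 μs − 0.444×9030 m / (2.998×10^8 m/s))
= 1.1160 × (10.127 μs) = 11.3 μs

Δt' ≈ 11.3 μs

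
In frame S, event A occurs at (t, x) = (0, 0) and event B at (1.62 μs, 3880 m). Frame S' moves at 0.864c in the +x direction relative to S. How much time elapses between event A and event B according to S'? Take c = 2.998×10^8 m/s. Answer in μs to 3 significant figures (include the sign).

Δt' ≈ -19.0 μs

γ = 1/√(1 − 0.864²) = 1.9861
Δt' = γ(Δt − vΔx/c²) = 1.9861 × (1.62 μs − 0.864×3880 m / (2.998×10^8 m/s))
= 1.9861 × (-9.5619 μs) = -19.0 μs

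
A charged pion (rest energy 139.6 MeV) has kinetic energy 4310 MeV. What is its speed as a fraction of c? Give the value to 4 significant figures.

β ≈ 0.9995

γ = 1 + K/(m₀c²) = 1 + 4310/139.6 = 31.8739
β = √(1 − 1/γ²) = 0.9995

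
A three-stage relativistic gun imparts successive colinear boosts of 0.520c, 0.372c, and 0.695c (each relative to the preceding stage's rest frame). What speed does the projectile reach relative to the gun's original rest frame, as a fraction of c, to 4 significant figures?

Compose boost 2: (0.372 + 0.520)/(1 + 0.372×0.520) = 0.8920/1.19344 = 0.747419
Compose boost 3: (0.695 + 0.747419)/(1 + 0.695×0.747419) = 1.44242/1.51946 = 0.9493

u ≈ 0.9493c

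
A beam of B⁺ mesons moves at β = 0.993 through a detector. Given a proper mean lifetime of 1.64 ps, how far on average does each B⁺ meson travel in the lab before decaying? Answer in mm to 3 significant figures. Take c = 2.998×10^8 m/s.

γ = 1/√(1 − 0.993²) = 8.4664
Dilated lifetime: Δt = γτ₀ = 8.4664 × 1.64 ps = 13.885 ps
d = vΔt = 0.993c × 13.885 ps = 2.9770×10^8 m/s × 1.3885×10^-11 s = 4.13 mm

d ≈ 4.13 mm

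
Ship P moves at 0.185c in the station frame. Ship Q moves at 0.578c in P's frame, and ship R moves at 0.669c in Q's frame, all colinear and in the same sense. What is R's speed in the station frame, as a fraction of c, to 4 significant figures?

Compose boost 2: (0.578 + 0.185)/(1 + 0.578×0.185) = 0.7630/1.10693 = 0.689294
Compose boost 3: (0.669 + 0.689294)/(1 + 0.669×0.689294) = 1.35829/1.46114 = 0.9296

u ≈ 0.9296c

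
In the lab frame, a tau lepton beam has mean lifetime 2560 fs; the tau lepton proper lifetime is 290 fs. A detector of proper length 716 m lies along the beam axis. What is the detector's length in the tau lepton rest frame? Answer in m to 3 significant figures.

L ≈ 81.1 m

Time dilation ⇒ γ = Δt/τ₀ = 2560/290 = 8.8276
Length contraction: L = L₀/γ = 716/8.8276 = 81.1 m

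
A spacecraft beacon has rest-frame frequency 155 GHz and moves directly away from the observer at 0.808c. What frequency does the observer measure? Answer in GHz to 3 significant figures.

f_obs ≈ 50.5 GHz

Relativistic Doppler: f_obs = f_src √((1−β)/(1+β))
= 155 × √(0.19200/1.8080) = 155 × 0.32588 = 50.5 GHz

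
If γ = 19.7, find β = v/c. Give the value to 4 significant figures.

β ≈ 0.9987

β = √(1 − 1/γ²) = √(1 − 1/19.7²) = √(0.997423) = 0.9987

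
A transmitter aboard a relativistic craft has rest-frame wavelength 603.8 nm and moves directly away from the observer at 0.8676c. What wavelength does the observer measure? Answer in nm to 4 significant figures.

Relativistic Doppler: λ_obs = λ_src √((1+β)/(1−β))
= 603.8 × √(1.86760/0.132400) = 603.8 × 3.75576 = 2268 nm

λ_obs ≈ 2268 nm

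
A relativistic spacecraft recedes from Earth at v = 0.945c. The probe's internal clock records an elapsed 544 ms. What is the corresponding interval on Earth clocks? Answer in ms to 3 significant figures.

Δt ≈ 1660 ms

γ = 1/√(1 − 0.945²) = 3.0574
Time dilation: Δt = γτ₀ = 3.0574 × 544 ms = 1660 ms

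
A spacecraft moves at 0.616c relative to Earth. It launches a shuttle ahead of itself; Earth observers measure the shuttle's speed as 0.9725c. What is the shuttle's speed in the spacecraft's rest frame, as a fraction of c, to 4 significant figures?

u' ≈ 0.8892c

Inverse velocity addition: u' = (u − v)/(1 − uv/c²)
= (0.9725 − 0.616)/(1 − 0.9725×0.616) = 0.3565/0.400940 = 0.8892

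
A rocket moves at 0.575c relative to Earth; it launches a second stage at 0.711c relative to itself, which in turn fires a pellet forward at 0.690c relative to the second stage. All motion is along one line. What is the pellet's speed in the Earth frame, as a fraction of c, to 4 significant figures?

u ≈ 0.9834c

Compose boost 2: (0.711 + 0.575)/(1 + 0.711×0.575) = 1.286/1.40882 = 0.912817
Compose boost 3: (0.690 + 0.912817)/(1 + 0.690×0.912817) = 1.60282/1.62984 = 0.9834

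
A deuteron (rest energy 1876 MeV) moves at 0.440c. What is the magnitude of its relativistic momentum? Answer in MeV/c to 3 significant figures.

γ = 1/√(1 − 0.440²) = 1.1136
p = γβm₀c = 1.1136 × 0.440 × 1876 MeV/c = 919 MeV/c

p ≈ 919 MeV/c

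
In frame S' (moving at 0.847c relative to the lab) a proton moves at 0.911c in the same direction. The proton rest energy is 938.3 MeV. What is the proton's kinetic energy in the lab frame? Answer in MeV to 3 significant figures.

u_lab = (0.911 + 0.847)/(1 + 0.911×0.847) = 0.992314
γ = 1/√(1 − 0.992314²) = 8.0810
K = (γ − 1)m₀c² = (8.0810 − 1) × 938.3 = 7.0810 × 938.3 = 6640 MeV

K ≈ 6640 MeV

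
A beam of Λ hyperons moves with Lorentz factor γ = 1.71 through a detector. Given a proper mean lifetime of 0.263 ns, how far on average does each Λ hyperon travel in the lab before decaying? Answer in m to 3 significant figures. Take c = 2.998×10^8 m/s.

β = √(1 − 1/γ²) = √(1 − 1/1.71²) = 0.81118
Dilated lifetime: Δt = γτ₀ = 1.71 × 0.263 ns = 0.44973 ns
d = vΔt = 0.81118c × 0.44973 ns = 2.4319×10^8 m/s × 4.4973×10^-10 s = 0.109 m

d ≈ 0.109 m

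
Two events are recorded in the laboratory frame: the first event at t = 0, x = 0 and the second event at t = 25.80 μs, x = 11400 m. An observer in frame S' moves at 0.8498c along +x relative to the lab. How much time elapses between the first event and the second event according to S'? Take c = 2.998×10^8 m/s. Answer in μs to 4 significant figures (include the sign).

Δt' ≈ -12.36 μs

γ = 1/√(1 − 0.8498²) = 1.89715
Δt' = γ(Δt − vΔx/c²) = 1.89715 × (25.80 μs − 0.8498×11400 m / (2.998×10^8 m/s))
= 1.89715 × (-6.51394 μs) = -12.36 μs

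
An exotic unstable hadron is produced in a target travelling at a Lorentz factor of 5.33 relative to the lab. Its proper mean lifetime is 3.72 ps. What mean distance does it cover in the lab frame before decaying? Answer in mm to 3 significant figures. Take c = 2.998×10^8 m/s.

d ≈ 5.84 mm

β = √(1 − 1/γ²) = √(1 − 1/5.33²) = 0.98224
Dilated lifetime: Δt = γτ₀ = 5.33 × 3.72 ps = 19.828 ps
d = vΔt = 0.98224c × 19.828 ps = 2.9448×10^8 m/s × 1.9828×10^-11 s = 5.84 mm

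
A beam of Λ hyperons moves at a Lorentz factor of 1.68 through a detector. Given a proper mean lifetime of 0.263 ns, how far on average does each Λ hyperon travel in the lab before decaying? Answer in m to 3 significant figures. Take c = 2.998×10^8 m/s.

d ≈ 0.106 m

β = √(1 − 1/γ²) = √(1 − 1/1.68²) = 0.80355
Dilated lifetime: Δt = γτ₀ = 1.68 × 0.263 ns = 0.44184 ns
d = vΔt = 0.80355c × 0.44184 ns = 2.4090×10^8 m/s × 4.4184×10^-10 s = 0.106 m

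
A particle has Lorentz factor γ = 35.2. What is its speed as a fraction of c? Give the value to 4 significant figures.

β = √(1 − 1/γ²) = √(1 − 1/35.2²) = √(0.999193) = 0.9996

β ≈ 0.9996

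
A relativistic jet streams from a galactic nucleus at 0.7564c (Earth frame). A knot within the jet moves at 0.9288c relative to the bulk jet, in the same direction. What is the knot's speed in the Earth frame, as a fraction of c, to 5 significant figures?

u ≈ 0.98981c

Relativistic velocity addition: u = (u' + v)/(1 + u'v/c²)
= (0.9288 + 0.7564)/(1 + 0.9288×0.7564) = 1.6852/1.702544 = 0.98981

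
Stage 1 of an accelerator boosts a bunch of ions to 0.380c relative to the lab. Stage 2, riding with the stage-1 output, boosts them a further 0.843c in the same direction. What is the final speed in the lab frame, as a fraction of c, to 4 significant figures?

Compose boost 2: (0.843 + 0.380)/(1 + 0.843×0.380) = 1.223/1.32034 = 0.9263

u ≈ 0.9263c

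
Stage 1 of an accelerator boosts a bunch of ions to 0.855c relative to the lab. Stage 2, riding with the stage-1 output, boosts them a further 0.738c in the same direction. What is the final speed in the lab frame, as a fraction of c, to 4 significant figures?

Compose boost 2: (0.738 + 0.855)/(1 + 0.738×0.855) = 1.593/1.63099 = 0.9767

u ≈ 0.9767c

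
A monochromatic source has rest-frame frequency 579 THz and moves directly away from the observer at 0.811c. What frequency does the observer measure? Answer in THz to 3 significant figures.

f_obs ≈ 187 THz

Relativistic Doppler: f_obs = f_src √((1−β)/(1+β))
= 579 × √(0.18900/1.8110) = 579 × 0.32305 = 187 THz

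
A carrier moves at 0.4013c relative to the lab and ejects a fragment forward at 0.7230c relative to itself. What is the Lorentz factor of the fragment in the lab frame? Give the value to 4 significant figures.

γ ≈ 2.039

u_lab = (0.7230 + 0.4013)/(1 + 0.7230×0.4013) = 1.1243/1.290140 = 0.8714559
γ = 1/√(1 − 0.8714559²) = 2.039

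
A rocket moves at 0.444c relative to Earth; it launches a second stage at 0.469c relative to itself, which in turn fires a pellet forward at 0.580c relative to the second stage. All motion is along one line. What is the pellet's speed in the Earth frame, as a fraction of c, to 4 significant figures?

u ≈ 0.9286c

Compose boost 2: (0.469 + 0.444)/(1 + 0.469×0.444) = 0.9130/1.20824 = 0.755647
Compose boost 3: (0.580 + 0.755647)/(1 + 0.580×0.755647) = 1.33565/1.43828 = 0.9286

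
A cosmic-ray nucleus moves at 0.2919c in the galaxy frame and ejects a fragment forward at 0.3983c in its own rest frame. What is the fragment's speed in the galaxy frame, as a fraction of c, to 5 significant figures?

Compose boost 2: (0.3983 + 0.2919)/(1 + 0.3983×0.2919) = 0.69020/1.116264 = 0.61831

u ≈ 0.61831c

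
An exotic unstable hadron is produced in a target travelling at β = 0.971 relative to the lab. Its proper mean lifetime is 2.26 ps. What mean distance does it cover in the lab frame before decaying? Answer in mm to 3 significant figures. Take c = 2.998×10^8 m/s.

γ = 1/√(1 − 0.971²) = 4.1827
Dilated lifetime: Δt = γτ₀ = 4.1827 × 2.26 ps = 9.4529 ps
d = vΔt = 0.971c × 9.4529 ps = 2.9111×10^8 m/s × 9.4529×10^-12 s = 2.75 mm

d ≈ 2.75 mm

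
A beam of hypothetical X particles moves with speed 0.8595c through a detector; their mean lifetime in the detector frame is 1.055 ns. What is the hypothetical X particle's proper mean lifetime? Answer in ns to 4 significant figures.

τ₀ ≈ 0.5392 ns

γ = 1/√(1 − 0.8595²) = 1.95643
Proper time: τ₀ = Δt/γ = 1.055/1.95643 = 0.5392 ns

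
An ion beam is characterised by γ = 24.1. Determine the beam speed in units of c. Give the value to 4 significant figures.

β ≈ 0.9991

β = √(1 − 1/γ²) = √(1 − 1/24.1²) = √(0.998278) = 0.9991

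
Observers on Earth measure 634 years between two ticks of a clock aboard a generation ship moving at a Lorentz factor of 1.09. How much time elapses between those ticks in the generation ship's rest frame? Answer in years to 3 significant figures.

τ₀ ≈ 582 years

γ = 1.09 (given)
Proper time: τ₀ = Δt/γ = 634/1.09 = 582 years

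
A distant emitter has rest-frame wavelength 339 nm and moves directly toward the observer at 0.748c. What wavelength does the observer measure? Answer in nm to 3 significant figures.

Relativistic Doppler: λ_obs = λ_src √((1−β)/(1+β))
= 339 × √(0.25200/1.7480) = 339 × 0.37969 = 129 nm

λ_obs ≈ 129 nm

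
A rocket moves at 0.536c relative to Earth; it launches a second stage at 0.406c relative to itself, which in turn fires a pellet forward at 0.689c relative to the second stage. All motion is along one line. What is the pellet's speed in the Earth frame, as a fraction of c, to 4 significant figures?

u ≈ 0.9541c

Compose boost 2: (0.406 + 0.536)/(1 + 0.406×0.536) = 0.9420/1.21762 = 0.773643
Compose boost 3: (0.689 + 0.773643)/(1 + 0.689×0.773643) = 1.46264/1.53304 = 0.9541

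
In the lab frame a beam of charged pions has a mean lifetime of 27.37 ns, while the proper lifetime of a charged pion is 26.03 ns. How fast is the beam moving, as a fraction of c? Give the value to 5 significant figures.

γ = Δt/τ₀ = 27.37/26.03 = 1.051479
β = √(1 − 1/γ²) = √(1 − 1/1.051479²) = 0.30906

β ≈ 0.30906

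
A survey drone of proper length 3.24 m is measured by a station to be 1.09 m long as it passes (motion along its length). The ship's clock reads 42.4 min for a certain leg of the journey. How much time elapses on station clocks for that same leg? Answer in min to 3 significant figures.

Δt ≈ 126 min

Length contraction ⇒ γ = L₀/L = 3.24/1.09 = 2.9725
Time dilation: Δt = γτ₀ = 2.9725 × 42.4 min = 126 min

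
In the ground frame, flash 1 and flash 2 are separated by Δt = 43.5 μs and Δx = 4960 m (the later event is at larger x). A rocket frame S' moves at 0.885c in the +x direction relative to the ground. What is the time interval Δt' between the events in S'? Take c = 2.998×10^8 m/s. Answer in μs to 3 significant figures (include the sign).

γ = 1/√(1 − 0.885²) = 2.1478
Δt' = γ(Δt − vΔx/c²) = 2.1478 × (43.5 μs − 0.885×4960 m / (2.998×10^8 m/s))
= 2.1478 × (28.858 μs) = 62.0 μs

Δt' ≈ 62.0 μs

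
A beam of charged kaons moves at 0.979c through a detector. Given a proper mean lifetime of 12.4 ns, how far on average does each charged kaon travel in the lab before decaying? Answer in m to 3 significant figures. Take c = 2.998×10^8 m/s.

d ≈ 17.9 m

γ = 1/√(1 − 0.979²) = 4.9053
Dilated lifetime: Δt = γτ₀ = 4.9053 × 12.4 ns = 60.826 ns
d = vΔt = 0.979c × 60.826 ns = 2.9350×10^8 m/s × 6.0826×10^-8 s = 17.9 m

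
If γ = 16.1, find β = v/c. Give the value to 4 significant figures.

β ≈ 0.9981

β = √(1 − 1/γ²) = √(1 − 1/16.1²) = √(0.996142) = 0.9981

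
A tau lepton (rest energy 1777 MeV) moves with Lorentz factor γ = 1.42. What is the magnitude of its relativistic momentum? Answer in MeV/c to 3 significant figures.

p ≈ 1790 MeV/c

β = √(1 − 1/γ²) = √(1 − 1/1.42²) = 0.70998
p = γβm₀c = 1.42 × 0.70998 × 1777 MeV/c = 1790 MeV/c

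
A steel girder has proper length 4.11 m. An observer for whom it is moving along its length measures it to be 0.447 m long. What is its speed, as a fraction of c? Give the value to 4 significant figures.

γ = L₀/L = 4.11/0.447 = 9.19463
β = √(1 − 1/γ²) = 0.9941

β ≈ 0.9941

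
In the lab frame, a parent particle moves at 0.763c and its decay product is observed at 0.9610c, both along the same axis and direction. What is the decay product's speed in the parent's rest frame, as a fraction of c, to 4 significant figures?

Inverse velocity addition: u' = (u − v)/(1 − uv/c²)
= (0.9610 − 0.763)/(1 − 0.9610×0.763) = 0.1980/0.266757 = 0.7422

u' ≈ 0.7422c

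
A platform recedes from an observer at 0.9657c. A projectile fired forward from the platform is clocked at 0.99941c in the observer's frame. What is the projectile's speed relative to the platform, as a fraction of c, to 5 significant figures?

u' ≈ 0.96674c

Inverse velocity addition: u' = (u − v)/(1 − uv/c²)
= (0.99941 − 0.9657)/(1 − 0.99941×0.9657) = 0.033710/0.03486976 = 0.96674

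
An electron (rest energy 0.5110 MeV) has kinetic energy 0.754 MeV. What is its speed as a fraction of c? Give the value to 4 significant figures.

γ = 1 + K/(m₀c²) = 1 + 0.754/0.5110 = 2.47554
β = √(1 − 1/γ²) = 0.9148

β ≈ 0.9148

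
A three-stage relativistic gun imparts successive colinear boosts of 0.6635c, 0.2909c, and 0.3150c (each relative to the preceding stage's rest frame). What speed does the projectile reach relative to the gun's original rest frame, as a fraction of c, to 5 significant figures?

Compose boost 2: (0.2909 + 0.6635)/(1 + 0.2909×0.6635) = 0.95440/1.193012 = 0.7999919
Compose boost 3: (0.3150 + 0.7999919)/(1 + 0.3150×0.7999919) = 1.114992/1.251997 = 0.89057

u ≈ 0.89057c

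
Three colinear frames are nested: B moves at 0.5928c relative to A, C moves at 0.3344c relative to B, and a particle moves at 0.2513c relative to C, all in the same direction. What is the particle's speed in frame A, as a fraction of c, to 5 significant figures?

u ≈ 0.85822c

Compose boost 2: (0.3344 + 0.5928)/(1 + 0.3344×0.5928) = 0.92720/1.198232 = 0.7738065
Compose boost 3: (0.2513 + 0.7738065)/(1 + 0.2513×0.7738065) = 1.025107/1.194458 = 0.85822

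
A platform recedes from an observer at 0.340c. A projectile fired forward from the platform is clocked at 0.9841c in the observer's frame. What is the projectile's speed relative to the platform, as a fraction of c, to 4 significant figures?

u' ≈ 0.9680c

Inverse velocity addition: u' = (u − v)/(1 − uv/c²)
= (0.9841 − 0.340)/(1 − 0.9841×0.340) = 0.6441/0.665406 = 0.9680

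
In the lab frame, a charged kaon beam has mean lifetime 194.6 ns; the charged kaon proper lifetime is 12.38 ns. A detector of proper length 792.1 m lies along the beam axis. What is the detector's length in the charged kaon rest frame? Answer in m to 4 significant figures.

L ≈ 50.39 m

Time dilation ⇒ γ = Δt/τ₀ = 194.6/12.38 = 15.7189
Length contraction: L = L₀/γ = 792.1/15.7189 = 50.39 m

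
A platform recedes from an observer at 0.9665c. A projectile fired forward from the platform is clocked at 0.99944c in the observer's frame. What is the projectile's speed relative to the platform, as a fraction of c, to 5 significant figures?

u' ≈ 0.96765c

Inverse velocity addition: u' = (u − v)/(1 − uv/c²)
= (0.99944 − 0.9665)/(1 − 0.99944×0.9665) = 0.032940/0.03404124 = 0.96765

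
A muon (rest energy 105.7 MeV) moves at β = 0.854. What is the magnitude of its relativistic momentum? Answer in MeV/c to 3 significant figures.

p ≈ 174 MeV/c

γ = 1/√(1 − 0.854²) = 1.9221
p = γβm₀c = 1.9221 × 0.854 × 105.7 MeV/c = 174 MeV/c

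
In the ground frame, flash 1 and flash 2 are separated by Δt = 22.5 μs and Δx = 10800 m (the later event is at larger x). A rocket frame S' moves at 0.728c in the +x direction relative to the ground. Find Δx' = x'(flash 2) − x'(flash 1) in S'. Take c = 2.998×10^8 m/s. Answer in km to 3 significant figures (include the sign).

γ = 1/√(1 − 0.728²) = 1.4586
Δx' = γ(Δx − vΔt) = 1.4586 × (10800 m − 0.728×(2.998×10^8 m/s)×22.5×10^-6 s)
= 1.4586 × (5889.3 m) = 8.59 km

Δx' ≈ 8.59 km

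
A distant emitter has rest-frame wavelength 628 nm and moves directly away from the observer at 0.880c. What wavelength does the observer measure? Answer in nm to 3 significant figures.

λ_obs ≈ 2490 nm

Relativistic Doppler: λ_obs = λ_src √((1+β)/(1−β))
= 628 × √(1.8800/0.12000) = 628 × 3.9581 = 2490 nm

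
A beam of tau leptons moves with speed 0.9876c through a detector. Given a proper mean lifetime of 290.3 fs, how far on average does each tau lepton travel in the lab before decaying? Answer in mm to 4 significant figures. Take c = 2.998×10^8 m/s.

d ≈ 0.5475 mm

γ = 1/√(1 − 0.9876²) = 6.36978
Dilated lifetime: Δt = γτ₀ = 6.36978 × 290.3 fs = 1849.15 fs
d = vΔt = 0.9876c × 1849.15 fs = 2.96082×10^8 m/s × 1.84915×10^-12 s = 0.5475 mm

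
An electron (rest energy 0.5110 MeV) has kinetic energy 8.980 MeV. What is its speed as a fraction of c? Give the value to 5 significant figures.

β ≈ 0.99855

γ = 1 + K/(m₀c²) = 1 + 8.980/0.5110 = 18.57339
β = √(1 − 1/γ²) = 0.99855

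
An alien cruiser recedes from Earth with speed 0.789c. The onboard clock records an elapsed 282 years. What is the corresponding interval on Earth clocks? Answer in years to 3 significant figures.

γ = 1/√(1 − 0.789²) = 1.6276
Time dilation: Δt = γτ₀ = 1.6276 × 282 years = 459 years

Δt ≈ 459 years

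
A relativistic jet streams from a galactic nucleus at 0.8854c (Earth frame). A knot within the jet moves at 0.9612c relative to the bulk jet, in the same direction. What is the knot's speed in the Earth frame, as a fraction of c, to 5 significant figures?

u ≈ 0.99760c

Relativistic velocity addition: u = (u' + v)/(1 + u'v/c²)
= (0.9612 + 0.8854)/(1 + 0.9612×0.8854) = 1.8466/1.851046 = 0.99760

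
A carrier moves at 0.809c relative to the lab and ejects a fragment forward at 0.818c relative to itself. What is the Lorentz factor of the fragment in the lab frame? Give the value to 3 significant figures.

γ ≈ 4.91

u_lab = (0.818 + 0.809)/(1 + 0.818×0.809) = 1.627/1.66176 = 0.979081
γ = 1/√(1 − 0.979081²) = 4.91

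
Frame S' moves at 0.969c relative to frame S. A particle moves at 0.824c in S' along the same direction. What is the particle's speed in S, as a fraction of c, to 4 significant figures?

Relativistic velocity addition: u = (u' + v)/(1 + u'v/c²)
= (0.824 + 0.969)/(1 + 0.824×0.969) = 1.793/1.79846 = 0.9970

u ≈ 0.9970c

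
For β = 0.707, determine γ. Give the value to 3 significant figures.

γ ≈ 1.41

γ = 1/√(1 − β²) = 1/√(1 − 0.707²) = 1/√(0.50015) = 1.41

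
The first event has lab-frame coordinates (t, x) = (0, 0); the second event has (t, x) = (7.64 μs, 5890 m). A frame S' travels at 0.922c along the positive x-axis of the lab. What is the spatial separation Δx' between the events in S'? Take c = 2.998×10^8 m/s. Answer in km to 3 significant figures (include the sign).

γ = 1/√(1 − 0.922²) = 2.5827
Δx' = γ(Δx − vΔt) = 2.5827 × (5890 m − 0.922×(2.998×10^8 m/s)×7.64×10^-6 s)
= 2.5827 × (3778.2 m) = 9.76 km

Δx' ≈ 9.76 km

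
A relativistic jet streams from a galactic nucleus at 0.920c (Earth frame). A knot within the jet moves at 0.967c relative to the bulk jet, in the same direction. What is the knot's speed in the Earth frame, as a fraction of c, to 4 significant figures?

Relativistic velocity addition: u = (u' + v)/(1 + u'v/c²)
= (0.967 + 0.920)/(1 + 0.967×0.920) = 1.887/1.88964 = 0.9986

u ≈ 0.9986c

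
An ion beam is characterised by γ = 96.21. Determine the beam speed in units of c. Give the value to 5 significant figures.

β ≈ 0.99995

β = √(1 − 1/γ²) = √(1 − 1/96.21²) = √(0.9998920) = 0.99995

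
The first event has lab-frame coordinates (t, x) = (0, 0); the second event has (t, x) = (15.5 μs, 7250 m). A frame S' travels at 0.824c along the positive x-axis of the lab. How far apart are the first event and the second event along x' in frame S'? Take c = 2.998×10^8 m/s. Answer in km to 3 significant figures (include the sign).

Δx' ≈ 6.04 km

γ = 1/√(1 − 0.824²) = 1.7649
Δx' = γ(Δx − vΔt) = 1.7649 × (7250 m − 0.824×(2.998×10^8 m/s)×15.5×10^-6 s)
= 1.7649 × (3421.0 m) = 6.04 km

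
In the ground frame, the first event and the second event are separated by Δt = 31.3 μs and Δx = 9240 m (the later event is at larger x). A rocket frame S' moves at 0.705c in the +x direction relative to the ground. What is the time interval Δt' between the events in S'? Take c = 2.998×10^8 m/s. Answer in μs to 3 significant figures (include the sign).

γ = 1/√(1 − 0.705²) = 1.4100
Δt' = γ(Δt − vΔx/c²) = 1.4100 × (31.3 μs − 0.705×9240 m / (2.998×10^8 m/s))
= 1.4100 × (9.5715 μs) = 13.5 μs

Δt' ≈ 13.5 μs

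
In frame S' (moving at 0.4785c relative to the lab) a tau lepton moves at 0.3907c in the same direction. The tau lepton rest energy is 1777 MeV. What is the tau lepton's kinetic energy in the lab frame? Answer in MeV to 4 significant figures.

u_lab = (0.3907 + 0.4785)/(1 + 0.3907×0.4785) = 0.7322971
γ = 1/√(1 − 0.7322971²) = 1.46846
K = (γ − 1)m₀c² = (1.46846 − 1) × 1777 = 0.468461 × 1777 = 832.5 MeV

K ≈ 832.5 MeV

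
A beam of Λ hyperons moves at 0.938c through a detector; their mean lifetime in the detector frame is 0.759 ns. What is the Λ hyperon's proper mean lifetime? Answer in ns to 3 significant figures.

γ = 1/√(1 − 0.938²) = 2.8849
Proper time: τ₀ = Δt/γ = 0.759/2.8849 = 0.263 ns

τ₀ ≈ 0.263 ns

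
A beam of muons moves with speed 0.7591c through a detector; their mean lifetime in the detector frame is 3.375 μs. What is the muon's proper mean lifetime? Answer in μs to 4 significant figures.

τ₀ ≈ 2.197 μs

γ = 1/√(1 − 0.7591²) = 1.53616
Proper time: τ₀ = Δt/γ = 3.375/1.53616 = 2.197 μs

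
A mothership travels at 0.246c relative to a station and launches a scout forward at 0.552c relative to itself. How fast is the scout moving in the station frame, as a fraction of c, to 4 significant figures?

Compose boost 2: (0.552 + 0.246)/(1 + 0.552×0.246) = 0.7980/1.13579 = 0.7026

u ≈ 0.7026c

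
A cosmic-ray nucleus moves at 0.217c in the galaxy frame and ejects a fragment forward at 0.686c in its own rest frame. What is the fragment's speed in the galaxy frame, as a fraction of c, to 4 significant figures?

u ≈ 0.7860c

Compose boost 2: (0.686 + 0.217)/(1 + 0.686×0.217) = 0.9030/1.14886 = 0.7860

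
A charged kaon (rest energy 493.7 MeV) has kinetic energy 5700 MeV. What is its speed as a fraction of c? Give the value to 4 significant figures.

β ≈ 0.9968

γ = 1 + K/(m₀c²) = 1 + 5700/493.7 = 12.5455
β = √(1 − 1/γ²) = 0.9968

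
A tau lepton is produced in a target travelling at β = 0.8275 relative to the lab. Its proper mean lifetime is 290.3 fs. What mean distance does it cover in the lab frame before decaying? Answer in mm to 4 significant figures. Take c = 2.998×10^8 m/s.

d ≈ 0.1283 mm

γ = 1/√(1 − 0.8275²) = 1.78105
Dilated lifetime: Δt = γτ₀ = 1.78105 × 290.3 fs = 517.040 fs
d = vΔt = 0.8275c × 517.040 fs = 2.48084×10^8 m/s × 5.17040×10^-13 s = 0.1283 mm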